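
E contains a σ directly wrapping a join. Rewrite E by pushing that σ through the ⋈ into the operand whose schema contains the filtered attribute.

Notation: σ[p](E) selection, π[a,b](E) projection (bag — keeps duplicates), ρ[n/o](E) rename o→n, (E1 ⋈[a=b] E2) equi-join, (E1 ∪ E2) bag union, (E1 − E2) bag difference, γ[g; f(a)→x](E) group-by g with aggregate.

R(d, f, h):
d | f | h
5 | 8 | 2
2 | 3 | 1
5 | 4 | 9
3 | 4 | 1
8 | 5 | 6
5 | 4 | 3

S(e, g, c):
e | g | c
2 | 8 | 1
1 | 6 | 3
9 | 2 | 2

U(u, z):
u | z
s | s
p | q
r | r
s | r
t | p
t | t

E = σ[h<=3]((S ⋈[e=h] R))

σ filters on h, owned by the right side.
E' = (S ⋈[e=h] σ[h<=3](R))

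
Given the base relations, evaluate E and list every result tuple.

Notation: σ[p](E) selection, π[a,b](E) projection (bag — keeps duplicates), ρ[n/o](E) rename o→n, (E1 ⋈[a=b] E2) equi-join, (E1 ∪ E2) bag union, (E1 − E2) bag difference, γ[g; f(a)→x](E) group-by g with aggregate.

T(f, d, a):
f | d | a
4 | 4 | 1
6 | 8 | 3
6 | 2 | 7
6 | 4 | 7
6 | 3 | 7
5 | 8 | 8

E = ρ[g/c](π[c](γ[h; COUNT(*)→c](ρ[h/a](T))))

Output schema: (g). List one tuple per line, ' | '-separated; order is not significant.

Subexpression sizes:
  T → 6
  ρ[h/a](T) → 6
  γ[h; COUNT(*)→c](ρ[h/a](T)) → 4
  π[c](γ[h; COUNT(*)→c](ρ[h/a](T))) → 4
  ρ[g/c](π[c](γ[h; COUNT(*)→c](ρ[h/a](T)))) → 4

== RESULT ==
g
1
1
1
3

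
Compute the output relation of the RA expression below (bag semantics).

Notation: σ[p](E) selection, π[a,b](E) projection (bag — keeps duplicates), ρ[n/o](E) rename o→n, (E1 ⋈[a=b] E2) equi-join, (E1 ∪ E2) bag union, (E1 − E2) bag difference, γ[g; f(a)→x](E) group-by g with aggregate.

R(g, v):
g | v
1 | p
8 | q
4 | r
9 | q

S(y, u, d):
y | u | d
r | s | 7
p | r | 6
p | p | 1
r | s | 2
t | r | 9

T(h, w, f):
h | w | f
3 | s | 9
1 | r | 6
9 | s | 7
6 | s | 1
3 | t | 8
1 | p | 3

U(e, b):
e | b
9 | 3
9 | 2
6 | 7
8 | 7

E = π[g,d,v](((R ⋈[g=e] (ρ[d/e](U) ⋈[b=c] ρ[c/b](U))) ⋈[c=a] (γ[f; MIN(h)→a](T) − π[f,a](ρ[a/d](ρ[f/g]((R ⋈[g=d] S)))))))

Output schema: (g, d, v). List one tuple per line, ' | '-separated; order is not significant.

Row counts bottom-up:
  R → 4
  U → 4
  ρ[d/e](U) → 4
  U → 4
  ρ[c/b](U) → 4
  (ρ[d/e](U) ⋈[b=c] ρ[c/b](U)) → 6
  (R ⋈[g=e] (ρ[d/e](U) ⋈[b=c] ρ[c/b](U))) → 4
  T → 6
  γ[f; MIN(h)→a](T) → 6
  R → 4
  S → 5
  (R ⋈[g=d] S) → 2
  ρ[f/g]((R ⋈[g=d] S)) → 2
  ρ[a/d](ρ[f/g]((R ⋈[g=d] S))) → 2
  π[f,a](ρ[a/d](ρ[f/g]((R ⋈[g=d] S)))) → 2
  (γ[f; MIN(h)→a](T) − π[f,a](ρ[a/d](ρ[f/g]((R ⋈[g=d] S))))) → 6
  ((R ⋈[g=e] (ρ[d/e](U) ⋈[b=c] ρ[c/b](U))) ⋈[c=a] (γ[f; MIN(h)→a](T) − π[f,a](ρ[a/d](ρ[f/g]((R ⋈[g=d] S)))))) → 2
  π[g,d,v](((R ⋈[g=e] (ρ[d/e](U) ⋈[b=c] ρ[c/b](U))) ⋈[c=a] (γ[f; MIN(h)→a](T) − π[f,a](ρ[a/d](ρ[f/g]((R ⋈[g=d] S))))))) → 2

== RESULT ==
g | d | v
9 | 9 | q
9 | 9 | q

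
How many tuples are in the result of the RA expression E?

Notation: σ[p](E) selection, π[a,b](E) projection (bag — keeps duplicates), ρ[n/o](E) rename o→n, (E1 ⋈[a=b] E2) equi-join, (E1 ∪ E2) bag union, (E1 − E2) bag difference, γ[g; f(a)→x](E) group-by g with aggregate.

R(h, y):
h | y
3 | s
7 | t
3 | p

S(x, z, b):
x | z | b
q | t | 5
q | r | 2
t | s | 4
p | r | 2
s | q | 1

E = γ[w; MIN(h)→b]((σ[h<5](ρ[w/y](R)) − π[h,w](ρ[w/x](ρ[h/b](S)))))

Per-node cardinality:
  R → 3
  ρ[w/y](R) → 3
  σ[h<5](ρ[w/y](R)) → 2
  S → 5
  ρ[h/b](S) → 5
  ρ[w/x](ρ[h/b](S)) → 5
  π[h,w](ρ[w/x](ρ[h/b](S))) → 5
  (σ[h<5](ρ[w/y](R)) − π[h,w](ρ[w/x](ρ[h/b](S)))) → 2
  γ[w; MIN(h)→b]((σ[h<5](ρ[w/y](R)) − π[h,w](ρ[w/x](ρ[h/b](S))))) → 2

|E| = 2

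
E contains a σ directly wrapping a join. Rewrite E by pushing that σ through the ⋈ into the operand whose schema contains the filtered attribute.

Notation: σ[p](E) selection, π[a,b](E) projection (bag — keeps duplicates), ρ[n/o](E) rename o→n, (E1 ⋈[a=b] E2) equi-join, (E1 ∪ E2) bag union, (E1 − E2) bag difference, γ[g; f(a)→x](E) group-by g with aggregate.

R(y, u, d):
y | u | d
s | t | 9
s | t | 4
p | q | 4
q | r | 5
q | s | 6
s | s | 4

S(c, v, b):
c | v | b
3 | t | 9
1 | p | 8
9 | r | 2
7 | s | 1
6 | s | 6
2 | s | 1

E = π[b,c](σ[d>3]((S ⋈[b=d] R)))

σ filters on d, owned by the right side.
E' = π[b,c]((S ⋈[b=d] σ[d>3](R)))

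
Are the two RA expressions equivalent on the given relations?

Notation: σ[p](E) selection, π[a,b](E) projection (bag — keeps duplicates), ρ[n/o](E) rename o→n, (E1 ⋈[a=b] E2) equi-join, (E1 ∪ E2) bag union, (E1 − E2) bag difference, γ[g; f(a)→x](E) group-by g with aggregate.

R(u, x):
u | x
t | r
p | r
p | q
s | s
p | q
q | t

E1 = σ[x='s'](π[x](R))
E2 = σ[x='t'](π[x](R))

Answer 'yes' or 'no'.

E1 per-node cardinality:
  R → 6
  π[x](R) → 6
  σ[x='s'](π[x](R)) → 1
E2 per-node cardinality:
  R → 6
  π[x](R) → 6
  σ[x='t'](π[x](R)) → 1

E1 result:
x
s
E2 result:
x
t
Witness: ('t',) appears 0× in E1 but 1× in E2.

no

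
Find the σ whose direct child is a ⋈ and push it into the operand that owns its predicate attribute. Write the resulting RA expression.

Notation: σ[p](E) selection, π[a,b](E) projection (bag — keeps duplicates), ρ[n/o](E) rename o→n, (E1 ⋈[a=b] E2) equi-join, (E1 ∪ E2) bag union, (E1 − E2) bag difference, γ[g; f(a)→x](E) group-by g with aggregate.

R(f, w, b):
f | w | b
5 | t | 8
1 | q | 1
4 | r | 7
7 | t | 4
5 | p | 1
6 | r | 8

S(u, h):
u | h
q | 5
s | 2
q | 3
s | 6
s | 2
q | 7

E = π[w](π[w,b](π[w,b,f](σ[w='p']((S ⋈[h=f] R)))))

σ filters on w, owned by the right side.
E' = π[w](π[w,b](π[w,b,f]((S ⋈[h=f] σ[w='p'](R)))))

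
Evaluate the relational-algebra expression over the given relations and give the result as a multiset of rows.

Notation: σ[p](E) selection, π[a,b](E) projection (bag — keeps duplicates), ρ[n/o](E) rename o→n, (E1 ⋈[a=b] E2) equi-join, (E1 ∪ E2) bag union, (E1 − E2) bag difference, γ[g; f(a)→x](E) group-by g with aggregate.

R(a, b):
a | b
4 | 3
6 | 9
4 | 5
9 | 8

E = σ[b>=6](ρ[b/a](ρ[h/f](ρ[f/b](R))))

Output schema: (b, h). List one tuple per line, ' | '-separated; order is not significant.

Subexpression sizes:
  R → 4
  ρ[f/b](R) → 4
  ρ[h/f](ρ[f/b](R)) → 4
  ρ[b/a](ρ[h/f](ρ[f/b](R))) → 4
  σ[b>=6](ρ[b/a](ρ[h/f](ρ[f/b](R)))) → 2

== RESULT ==
b | h
6 | 9
9 | 8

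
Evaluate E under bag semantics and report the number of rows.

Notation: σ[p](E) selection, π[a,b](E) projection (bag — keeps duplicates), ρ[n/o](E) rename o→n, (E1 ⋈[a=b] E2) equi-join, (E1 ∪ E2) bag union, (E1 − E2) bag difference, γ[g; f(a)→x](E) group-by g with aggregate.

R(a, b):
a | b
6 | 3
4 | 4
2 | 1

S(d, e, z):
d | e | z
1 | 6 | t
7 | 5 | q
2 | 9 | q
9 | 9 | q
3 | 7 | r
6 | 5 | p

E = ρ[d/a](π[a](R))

Per-node cardinality:
  R → 3
  π[a](R) → 3
  ρ[d/a](π[a](R)) → 3

|E| = 3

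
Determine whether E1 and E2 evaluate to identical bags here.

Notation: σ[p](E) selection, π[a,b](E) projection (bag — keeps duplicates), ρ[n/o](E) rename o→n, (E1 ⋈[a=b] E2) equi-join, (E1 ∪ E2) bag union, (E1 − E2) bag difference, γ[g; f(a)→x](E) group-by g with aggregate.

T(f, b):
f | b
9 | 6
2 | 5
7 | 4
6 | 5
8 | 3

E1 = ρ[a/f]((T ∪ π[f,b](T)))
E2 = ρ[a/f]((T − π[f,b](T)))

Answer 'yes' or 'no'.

E1 subexpression sizes:
  T → 5
  T → 5
  π[f,b](T) → 5
  (T ∪ π[f,b](T)) → 10
  ρ[a/f]((T ∪ π[f,b](T))) → 10
E2 subexpression sizes:
  T → 5
  T → 5
  π[f,b](T) → 5
  (T − π[f,b](T)) → 0
  ρ[a/f]((T − π[f,b](T))) → 0

E1 result:
a | b
2 | 5
2 | 5
6 | 5
6 | 5
7 | 4
7 | 4
8 | 3
8 | 3
9 | 6
9 | 6
E2 result:
a | b
(0 rows)
Witness: (7, 4) appears 2× in E1 but 0× in E2.

no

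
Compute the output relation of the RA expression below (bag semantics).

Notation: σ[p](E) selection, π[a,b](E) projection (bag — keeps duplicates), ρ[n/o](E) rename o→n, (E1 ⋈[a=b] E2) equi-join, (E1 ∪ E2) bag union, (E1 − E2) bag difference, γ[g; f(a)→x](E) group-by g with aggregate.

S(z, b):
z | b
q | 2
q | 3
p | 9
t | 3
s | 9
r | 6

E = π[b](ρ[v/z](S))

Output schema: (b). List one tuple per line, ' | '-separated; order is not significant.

Stepwise |·|:
  S → 6
  ρ[v/z](S) → 6
  π[b](ρ[v/z](S)) → 6

== RESULT ==
b
2
3
3
6
9
9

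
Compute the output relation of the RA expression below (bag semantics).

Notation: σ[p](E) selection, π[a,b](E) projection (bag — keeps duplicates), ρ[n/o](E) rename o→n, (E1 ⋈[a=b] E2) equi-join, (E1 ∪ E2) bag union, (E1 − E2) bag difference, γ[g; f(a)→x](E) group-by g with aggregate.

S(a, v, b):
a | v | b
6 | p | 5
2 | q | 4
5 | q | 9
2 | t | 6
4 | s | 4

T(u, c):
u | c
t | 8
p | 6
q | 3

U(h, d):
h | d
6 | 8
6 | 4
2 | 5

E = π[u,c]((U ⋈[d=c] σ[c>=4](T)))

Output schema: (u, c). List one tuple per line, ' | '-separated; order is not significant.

Row counts bottom-up:
  U → 3
  T → 3
  σ[c>=4](T) → 2
  (U ⋈[d=c] σ[c>=4](T)) → 1
  π[u,c]((U ⋈[d=c] σ[c>=4](T))) → 1

== RESULT ==
u | c
t | 8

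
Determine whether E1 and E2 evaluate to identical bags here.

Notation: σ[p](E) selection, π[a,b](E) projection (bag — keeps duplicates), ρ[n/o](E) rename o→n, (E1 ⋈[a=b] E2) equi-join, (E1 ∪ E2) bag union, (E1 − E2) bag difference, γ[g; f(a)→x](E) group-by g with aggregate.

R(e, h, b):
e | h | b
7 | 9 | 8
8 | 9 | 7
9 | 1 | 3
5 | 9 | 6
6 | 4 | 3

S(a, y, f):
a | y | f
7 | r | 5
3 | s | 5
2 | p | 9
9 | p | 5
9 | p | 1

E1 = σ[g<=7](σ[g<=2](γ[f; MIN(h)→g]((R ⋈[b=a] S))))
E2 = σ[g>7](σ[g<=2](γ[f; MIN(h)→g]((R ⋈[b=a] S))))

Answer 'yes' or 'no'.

E1 subexpression sizes:
  R → 5
  S → 5
  (R ⋈[b=a] S) → 3
  γ[f; MIN(h)→g]((R ⋈[b=a] S)) → 1
  σ[g<=2](γ[f; MIN(h)→g]((R ⋈[b=a] S))) → 1
  σ[g<=7](σ[g<=2](γ[f; MIN(h)→g]((R ⋈[b=a] S)))) → 1
E2 subexpression sizes:
  R → 5
  S → 5
  (R ⋈[b=a] S) → 3
  γ[f; MIN(h)→g]((R ⋈[b=a] S)) → 1
  σ[g<=2](γ[f; MIN(h)→g]((R ⋈[b=a] S))) → 1
  σ[g>7](σ[g<=2](γ[f; MIN(h)→g]((R ⋈[b=a] S)))) → 0

E1 result:
f | g
5 | 1
E2 result:
f | g
(0 rows)
Witness: (5, 1) appears 1× in E1 but 0× in E2.

no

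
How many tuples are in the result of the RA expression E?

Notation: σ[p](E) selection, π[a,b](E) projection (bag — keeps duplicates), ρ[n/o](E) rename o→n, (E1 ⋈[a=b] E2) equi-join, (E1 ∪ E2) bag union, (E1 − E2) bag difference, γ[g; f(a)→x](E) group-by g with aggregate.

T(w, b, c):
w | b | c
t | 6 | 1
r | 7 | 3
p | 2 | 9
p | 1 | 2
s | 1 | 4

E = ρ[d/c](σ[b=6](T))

Per-node cardinality:
  T → 5
  σ[b=6](T) → 1
  ρ[d/c](σ[b=6](T)) → 1

|E| = 1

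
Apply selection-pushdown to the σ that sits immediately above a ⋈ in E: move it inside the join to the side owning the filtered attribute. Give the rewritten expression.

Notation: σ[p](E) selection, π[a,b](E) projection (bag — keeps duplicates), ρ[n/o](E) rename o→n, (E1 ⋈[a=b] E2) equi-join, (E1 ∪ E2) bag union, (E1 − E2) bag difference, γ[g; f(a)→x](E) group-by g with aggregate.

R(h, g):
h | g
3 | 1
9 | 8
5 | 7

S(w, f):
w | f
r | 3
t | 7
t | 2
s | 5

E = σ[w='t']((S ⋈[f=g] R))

σ filters on w, owned by the left side.
E' = (σ[w='t'](S) ⋈[f=g] R)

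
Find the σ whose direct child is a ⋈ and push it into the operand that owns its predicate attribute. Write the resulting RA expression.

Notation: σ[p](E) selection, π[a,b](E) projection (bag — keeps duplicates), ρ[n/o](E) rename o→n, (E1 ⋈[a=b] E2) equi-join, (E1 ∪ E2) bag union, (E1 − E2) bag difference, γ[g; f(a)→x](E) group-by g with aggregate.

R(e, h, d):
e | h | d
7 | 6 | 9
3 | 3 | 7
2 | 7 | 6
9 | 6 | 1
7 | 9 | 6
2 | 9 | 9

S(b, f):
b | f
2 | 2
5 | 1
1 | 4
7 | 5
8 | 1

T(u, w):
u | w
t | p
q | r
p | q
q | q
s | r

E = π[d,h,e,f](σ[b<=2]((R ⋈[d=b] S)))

σ filters on b, owned by the right side.
E' = π[d,h,e,f]((R ⋈[d=b] σ[b<=2](S)))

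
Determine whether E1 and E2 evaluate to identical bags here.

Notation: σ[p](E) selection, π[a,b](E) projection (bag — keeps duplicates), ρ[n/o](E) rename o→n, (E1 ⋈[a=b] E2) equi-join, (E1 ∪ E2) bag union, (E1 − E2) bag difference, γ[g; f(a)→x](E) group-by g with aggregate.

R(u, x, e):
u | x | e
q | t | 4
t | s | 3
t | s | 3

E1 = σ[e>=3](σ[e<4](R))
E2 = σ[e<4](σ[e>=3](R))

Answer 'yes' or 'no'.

E1 per-node cardinality:
  R → 3
  σ[e<4](R) → 2
  σ[e>=3](σ[e<4](R)) → 2
E2 per-node cardinality:
  R → 3
  σ[e>=3](R) → 3
  σ[e<4](σ[e>=3](R)) → 2

E1 and E2 produce the same multiset:
u | x | e
t | s | 3
t | s | 3

yes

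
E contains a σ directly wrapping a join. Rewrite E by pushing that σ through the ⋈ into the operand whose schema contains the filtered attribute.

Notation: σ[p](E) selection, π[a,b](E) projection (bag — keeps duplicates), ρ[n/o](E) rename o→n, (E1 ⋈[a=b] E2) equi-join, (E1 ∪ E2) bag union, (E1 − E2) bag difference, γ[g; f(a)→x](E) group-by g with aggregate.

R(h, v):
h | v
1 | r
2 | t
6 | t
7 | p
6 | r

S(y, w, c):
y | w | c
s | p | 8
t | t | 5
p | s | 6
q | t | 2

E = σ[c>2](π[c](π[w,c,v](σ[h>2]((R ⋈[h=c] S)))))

σ filters on h, owned by the left side.
E' = σ[c>2](π[c](π[w,c,v]((σ[h>2](R) ⋈[h=c] S))))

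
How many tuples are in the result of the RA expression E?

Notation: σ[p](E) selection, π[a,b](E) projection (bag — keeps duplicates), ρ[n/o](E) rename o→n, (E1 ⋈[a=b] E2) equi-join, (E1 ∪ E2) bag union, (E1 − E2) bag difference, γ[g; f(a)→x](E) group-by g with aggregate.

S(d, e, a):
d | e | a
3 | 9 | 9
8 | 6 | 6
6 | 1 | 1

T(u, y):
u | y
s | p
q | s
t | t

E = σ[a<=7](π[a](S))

Subexpression sizes:
  S → 3
  π[a](S) → 3
  σ[a<=7](π[a](S)) → 2

|E| = 2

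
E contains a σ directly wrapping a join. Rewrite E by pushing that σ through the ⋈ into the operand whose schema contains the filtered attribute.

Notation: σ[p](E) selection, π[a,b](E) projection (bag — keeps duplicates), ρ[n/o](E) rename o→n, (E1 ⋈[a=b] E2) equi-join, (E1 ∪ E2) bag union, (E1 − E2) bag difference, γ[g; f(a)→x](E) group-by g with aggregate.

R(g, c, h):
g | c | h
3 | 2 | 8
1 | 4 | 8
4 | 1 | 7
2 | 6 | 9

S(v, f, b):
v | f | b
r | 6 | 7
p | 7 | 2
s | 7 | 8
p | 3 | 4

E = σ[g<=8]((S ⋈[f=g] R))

σ filters on g, owned by the right side.
E' = (S ⋈[f=g] σ[g<=8](R))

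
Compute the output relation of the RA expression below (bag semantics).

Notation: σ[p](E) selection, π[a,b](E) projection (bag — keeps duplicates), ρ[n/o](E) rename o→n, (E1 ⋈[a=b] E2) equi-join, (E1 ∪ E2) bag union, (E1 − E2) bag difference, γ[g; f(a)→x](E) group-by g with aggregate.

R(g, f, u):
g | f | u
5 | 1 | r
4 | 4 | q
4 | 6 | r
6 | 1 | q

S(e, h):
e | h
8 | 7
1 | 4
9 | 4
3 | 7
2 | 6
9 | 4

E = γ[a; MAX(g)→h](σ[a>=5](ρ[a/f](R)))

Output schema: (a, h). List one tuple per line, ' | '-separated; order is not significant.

Per-node cardinality:
  R → 4
  ρ[a/f](R) → 4
  σ[a>=5](ρ[a/f](R)) → 1
  γ[a; MAX(g)→h](σ[a>=5](ρ[a/f](R))) → 1

== RESULT ==
a | h
6 | 4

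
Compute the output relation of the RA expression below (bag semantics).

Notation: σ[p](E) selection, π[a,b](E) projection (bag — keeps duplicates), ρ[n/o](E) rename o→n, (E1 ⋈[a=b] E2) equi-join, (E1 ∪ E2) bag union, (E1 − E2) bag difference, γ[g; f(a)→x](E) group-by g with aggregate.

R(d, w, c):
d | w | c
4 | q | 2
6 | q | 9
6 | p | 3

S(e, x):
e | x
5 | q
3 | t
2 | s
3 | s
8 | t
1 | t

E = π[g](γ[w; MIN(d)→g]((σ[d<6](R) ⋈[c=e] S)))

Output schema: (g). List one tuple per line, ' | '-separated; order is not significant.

Row counts bottom-up:
  R → 3
  σ[d<6](R) → 1
  S → 6
  (σ[d<6](R) ⋈[c=e] S) → 1
  γ[w; MIN(d)→g]((σ[d<6](R) ⋈[c=e] S)) → 1
  π[g](γ[w; MIN(d)→g]((σ[d<6](R) ⋈[c=e] S))) → 1

== RESULT ==
g
4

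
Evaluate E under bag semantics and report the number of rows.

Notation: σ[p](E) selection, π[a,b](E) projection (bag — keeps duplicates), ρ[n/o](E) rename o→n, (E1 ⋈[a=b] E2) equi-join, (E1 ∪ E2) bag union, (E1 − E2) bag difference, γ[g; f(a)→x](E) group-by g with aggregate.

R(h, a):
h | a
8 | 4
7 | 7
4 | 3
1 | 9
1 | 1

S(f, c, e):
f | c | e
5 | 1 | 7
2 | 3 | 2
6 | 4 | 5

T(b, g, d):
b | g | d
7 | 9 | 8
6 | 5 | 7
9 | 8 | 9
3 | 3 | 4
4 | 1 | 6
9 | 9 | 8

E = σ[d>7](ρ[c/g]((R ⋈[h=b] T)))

Subexpression sizes:
  R → 5
  T → 6
  (R ⋈[h=b] T) → 2
  ρ[c/g]((R ⋈[h=b] T)) → 2
  σ[d>7](ρ[c/g]((R ⋈[h=b] T))) → 1

|E| = 1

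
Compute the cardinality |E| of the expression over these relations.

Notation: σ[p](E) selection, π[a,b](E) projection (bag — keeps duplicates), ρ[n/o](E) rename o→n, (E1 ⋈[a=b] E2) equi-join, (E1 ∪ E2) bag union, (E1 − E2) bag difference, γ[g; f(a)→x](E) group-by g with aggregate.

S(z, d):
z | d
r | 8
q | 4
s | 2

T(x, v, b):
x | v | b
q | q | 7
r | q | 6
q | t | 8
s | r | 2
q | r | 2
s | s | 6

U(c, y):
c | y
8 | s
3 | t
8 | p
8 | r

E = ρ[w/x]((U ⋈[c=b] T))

Per-node cardinality:
  U → 4
  T → 6
  (U ⋈[c=b] T) → 3
  ρ[w/x]((U ⋈[c=b] T)) → 3

|E| = 3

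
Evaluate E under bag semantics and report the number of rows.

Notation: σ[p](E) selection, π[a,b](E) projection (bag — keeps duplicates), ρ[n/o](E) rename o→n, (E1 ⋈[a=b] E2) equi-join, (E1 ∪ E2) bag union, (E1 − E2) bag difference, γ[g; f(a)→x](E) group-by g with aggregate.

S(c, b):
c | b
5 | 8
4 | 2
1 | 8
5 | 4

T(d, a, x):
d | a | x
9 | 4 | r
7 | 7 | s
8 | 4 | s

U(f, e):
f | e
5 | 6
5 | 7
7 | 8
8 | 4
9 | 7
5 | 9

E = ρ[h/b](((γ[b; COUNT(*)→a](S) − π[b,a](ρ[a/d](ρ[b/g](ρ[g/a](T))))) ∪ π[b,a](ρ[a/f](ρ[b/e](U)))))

Stepwise |·|:
  S → 4
  γ[b; COUNT(*)→a](S) → 3
  T → 3
  ρ[g/a](T) → 3
  ρ[b/g](ρ[g/a](T)) → 3
  ρ[a/d](ρ[b/g](ρ[g/a](T))) → 3
  π[b,a](ρ[a/d](ρ[b/g](ρ[g/a](T)))) → 3
  (γ[b; COUNT(*)→a](S) − π[b,a](ρ[a/d](ρ[b/g](ρ[g/a](T))))) → 3
  U → 6
  ρ[b/e](U) → 6
  ρ[a/f](ρ[b/e](U)) → 6
  π[b,a](ρ[a/f](ρ[b/e](U))) → 6
  ((γ[b; COUNT(*)→a](S) − π[b,a](ρ[a/d](ρ[b/g](ρ[g/a](T))))) ∪ π[b,a](ρ[a/f](ρ[b/e](U)))) → 9
  ρ[h/b](((γ[b; COUNT(*)→a](S) − π[b,a](ρ[a/d](ρ[b/g](ρ[g/a](T))))) ∪ π[b,a](ρ[a/f](ρ[b/e](U))))) → 9

|E| = 9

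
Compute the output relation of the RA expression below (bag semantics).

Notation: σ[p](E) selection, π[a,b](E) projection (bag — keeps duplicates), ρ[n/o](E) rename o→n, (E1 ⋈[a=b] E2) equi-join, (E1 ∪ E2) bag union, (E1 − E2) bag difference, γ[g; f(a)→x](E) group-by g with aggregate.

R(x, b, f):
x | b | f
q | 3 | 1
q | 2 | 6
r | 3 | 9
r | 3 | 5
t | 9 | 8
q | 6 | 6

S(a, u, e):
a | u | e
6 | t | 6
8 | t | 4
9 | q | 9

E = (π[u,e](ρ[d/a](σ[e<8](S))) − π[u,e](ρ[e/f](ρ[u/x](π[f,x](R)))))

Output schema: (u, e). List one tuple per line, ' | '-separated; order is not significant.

Stepwise |·|:
  S → 3
  σ[e<8](S) → 2
  ρ[d/a](σ[e<8](S)) → 2
  π[u,e](ρ[d/a](σ[e<8](S))) → 2
  R → 6
  π[f,x](R) → 6
  ρ[u/x](π[f,x](R)) → 6
  ρ[e/f](ρ[u/x](π[f,x](R))) → 6
  π[u,e](ρ[e/f](ρ[u/x](π[f,x](R)))) → 6
  (π[u,e](ρ[d/a](σ[e<8](S))) − π[u,e](ρ[e/f](ρ[u/x](π[f,x](R))))) → 2

== RESULT ==
u | e
t | 4
t | 6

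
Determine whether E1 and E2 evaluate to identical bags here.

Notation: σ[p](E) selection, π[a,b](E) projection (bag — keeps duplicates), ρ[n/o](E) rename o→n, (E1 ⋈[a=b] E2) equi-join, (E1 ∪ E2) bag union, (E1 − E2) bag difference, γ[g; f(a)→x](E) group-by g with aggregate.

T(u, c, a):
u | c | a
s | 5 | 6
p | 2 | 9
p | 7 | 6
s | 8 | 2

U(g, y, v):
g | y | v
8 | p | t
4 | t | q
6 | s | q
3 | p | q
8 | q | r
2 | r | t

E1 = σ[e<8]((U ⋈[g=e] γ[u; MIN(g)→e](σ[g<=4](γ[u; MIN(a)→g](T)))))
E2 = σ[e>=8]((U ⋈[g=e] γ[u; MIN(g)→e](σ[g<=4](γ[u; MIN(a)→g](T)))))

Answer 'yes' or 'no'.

E1 row counts bottom-up:
  U → 6
  T → 4
  γ[u; MIN(a)→g](T) → 2
  σ[g<=4](γ[u; MIN(a)→g](T)) → 1
  γ[u; MIN(g)→e](σ[g<=4](γ[u; MIN(a)→g](T))) → 1
  (U ⋈[g=e] γ[u; MIN(g)→e](σ[g<=4](γ[u; MIN(a)→g](T)))) → 1
  σ[e<8]((U ⋈[g=e] γ[u; MIN(g)→e](σ[g<=4](γ[u; MIN(a)→g](T))))) → 1
E2 row counts bottom-up:
  U → 6
  T → 4
  γ[u; MIN(a)→g](T) → 2
  σ[g<=4](γ[u; MIN(a)→g](T)) → 1
  γ[u; MIN(g)→e](σ[g<=4](γ[u; MIN(a)→g](T))) → 1
  (U ⋈[g=e] γ[u; MIN(g)→e](σ[g<=4](γ[u; MIN(a)→g](T)))) → 1
  σ[e>=8]((U ⋈[g=e] γ[u; MIN(g)→e](σ[g<=4](γ[u; MIN(a)→g](T))))) → 0

E1 result:
g | y | v | u | e
2 | r | t | s | 2
E2 result:
g | y | v | u | e
(0 rows)
Witness: (2, 'r', 't', 's', 2) appears 1× in E1 but 0× in E2.

no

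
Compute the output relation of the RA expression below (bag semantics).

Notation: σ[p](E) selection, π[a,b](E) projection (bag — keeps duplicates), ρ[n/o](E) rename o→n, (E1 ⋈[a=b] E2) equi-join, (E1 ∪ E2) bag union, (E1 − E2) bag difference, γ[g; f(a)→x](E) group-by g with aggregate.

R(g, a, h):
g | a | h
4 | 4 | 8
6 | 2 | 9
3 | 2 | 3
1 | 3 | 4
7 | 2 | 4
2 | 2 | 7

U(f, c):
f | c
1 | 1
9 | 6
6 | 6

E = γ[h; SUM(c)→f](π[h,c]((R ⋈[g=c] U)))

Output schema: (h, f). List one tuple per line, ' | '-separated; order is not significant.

Subexpression sizes:
  R → 6
  U → 3
  (R ⋈[g=c] U) → 3
  π[h,c]((R ⋈[g=c] U)) → 3
  γ[h; SUM(c)→f](π[h,c]((R ⋈[g=c] U))) → 2

== RESULT ==
h | f
4 | 1
9 | 12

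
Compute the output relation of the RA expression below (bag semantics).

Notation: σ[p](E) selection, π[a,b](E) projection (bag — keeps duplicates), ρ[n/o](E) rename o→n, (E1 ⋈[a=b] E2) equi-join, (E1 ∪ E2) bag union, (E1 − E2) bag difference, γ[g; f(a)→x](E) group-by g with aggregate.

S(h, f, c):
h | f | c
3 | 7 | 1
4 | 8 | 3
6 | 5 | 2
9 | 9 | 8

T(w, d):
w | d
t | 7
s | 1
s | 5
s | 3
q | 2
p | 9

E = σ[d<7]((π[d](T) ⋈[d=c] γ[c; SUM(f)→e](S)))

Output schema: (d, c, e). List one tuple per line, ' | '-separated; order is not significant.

Subexpression sizes:
  T → 6
  π[d](T) → 6
  S → 4
  γ[c; SUM(f)→e](S) → 4
  (π[d](T) ⋈[d=c] γ[c; SUM(f)→e](S)) → 3
  σ[d<7]((π[d](T) ⋈[d=c] γ[c; SUM(f)→e](S))) → 3

== RESULT ==
d | c | e
1 | 1 | 7
2 | 2 | 5
3 | 3 | 8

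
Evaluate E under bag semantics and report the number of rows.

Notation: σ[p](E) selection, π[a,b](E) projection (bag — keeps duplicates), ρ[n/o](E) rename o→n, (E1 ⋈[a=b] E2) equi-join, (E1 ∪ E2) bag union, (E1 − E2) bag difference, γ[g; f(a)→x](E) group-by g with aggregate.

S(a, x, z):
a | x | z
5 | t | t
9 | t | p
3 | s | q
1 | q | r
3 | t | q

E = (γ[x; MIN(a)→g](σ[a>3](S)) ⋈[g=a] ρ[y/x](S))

Row counts bottom-up:
  S → 5
  σ[a>3](S) → 2
  γ[x; MIN(a)→g](σ[a>3](S)) → 1
  S → 5
  ρ[y/x](S) → 5
  (γ[x; MIN(a)→g](σ[a>3](S)) ⋈[g=a] ρ[y/x](S)) → 1

|E| = 1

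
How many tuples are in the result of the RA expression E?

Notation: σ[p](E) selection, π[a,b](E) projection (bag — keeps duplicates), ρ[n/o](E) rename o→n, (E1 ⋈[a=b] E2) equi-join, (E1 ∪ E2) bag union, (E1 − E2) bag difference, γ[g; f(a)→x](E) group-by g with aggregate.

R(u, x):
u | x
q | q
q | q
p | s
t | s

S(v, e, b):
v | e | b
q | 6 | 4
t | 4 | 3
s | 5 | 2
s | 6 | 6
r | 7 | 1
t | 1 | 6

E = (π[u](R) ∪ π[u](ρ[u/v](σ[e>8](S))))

Stepwise |·|:
  R → 4
  π[u](R) → 4
  S → 6
  σ[e>8](S) → 0
  ρ[u/v](σ[e>8](S)) → 0
  π[u](ρ[u/v](σ[e>8](S))) → 0
  (π[u](R) ∪ π[u](ρ[u/v](σ[e>8](S)))) → 4

|E| = 4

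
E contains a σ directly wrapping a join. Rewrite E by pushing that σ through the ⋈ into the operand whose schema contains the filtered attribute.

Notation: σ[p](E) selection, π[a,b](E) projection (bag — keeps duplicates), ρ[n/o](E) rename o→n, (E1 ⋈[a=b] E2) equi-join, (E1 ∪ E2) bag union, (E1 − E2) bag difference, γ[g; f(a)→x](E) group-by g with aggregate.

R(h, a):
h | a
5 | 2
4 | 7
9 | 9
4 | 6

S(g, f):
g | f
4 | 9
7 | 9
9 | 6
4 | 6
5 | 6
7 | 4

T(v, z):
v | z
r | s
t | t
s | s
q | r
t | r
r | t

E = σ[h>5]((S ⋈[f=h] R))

σ filters on h, owned by the right side.
E' = (S ⋈[f=h] σ[h>5](R))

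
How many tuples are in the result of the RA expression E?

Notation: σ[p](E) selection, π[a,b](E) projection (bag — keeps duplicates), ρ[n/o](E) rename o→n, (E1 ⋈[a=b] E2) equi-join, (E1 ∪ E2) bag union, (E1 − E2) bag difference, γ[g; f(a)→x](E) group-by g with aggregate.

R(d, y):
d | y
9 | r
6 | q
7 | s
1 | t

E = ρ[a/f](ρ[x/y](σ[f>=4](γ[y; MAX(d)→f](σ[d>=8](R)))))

Per-node cardinality:
  R → 4
  σ[d>=8](R) → 1
  γ[y; MAX(d)→f](σ[d>=8](R)) → 1
  σ[f>=4](γ[y; MAX(d)→f](σ[d>=8](R))) → 1
  ρ[x/y](σ[f>=4](γ[y; MAX(d)→f](σ[d>=8](R)))) → 1
  ρ[a/f](ρ[x/y](σ[f>=4](γ[y; MAX(d)→f](σ[d>=8](R))))) → 1

|E| = 1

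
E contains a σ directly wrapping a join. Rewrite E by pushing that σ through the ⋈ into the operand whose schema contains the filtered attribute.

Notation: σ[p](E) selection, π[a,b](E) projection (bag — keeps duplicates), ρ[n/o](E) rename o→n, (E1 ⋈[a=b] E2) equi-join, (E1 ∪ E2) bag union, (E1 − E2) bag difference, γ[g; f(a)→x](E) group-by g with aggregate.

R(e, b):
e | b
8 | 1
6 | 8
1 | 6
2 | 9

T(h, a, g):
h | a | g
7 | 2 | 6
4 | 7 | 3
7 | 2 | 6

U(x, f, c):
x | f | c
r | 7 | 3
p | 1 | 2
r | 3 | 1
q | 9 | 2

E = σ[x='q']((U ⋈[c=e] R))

σ filters on x, owned by the left side.
E' = (σ[x='q'](U) ⋈[c=e] R)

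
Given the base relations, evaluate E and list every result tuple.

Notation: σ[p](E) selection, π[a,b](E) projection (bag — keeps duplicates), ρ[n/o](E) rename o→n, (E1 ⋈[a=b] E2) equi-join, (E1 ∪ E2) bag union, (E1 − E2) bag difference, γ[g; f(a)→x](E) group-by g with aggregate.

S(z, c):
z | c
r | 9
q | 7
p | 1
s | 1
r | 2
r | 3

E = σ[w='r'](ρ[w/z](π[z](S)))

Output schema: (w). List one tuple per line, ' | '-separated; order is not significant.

Stepwise |·|:
  S → 6
  π[z](S) → 6
  ρ[w/z](π[z](S)) → 6
  σ[w='r'](ρ[w/z](π[z](S))) → 3

== RESULT ==
w
r
r
r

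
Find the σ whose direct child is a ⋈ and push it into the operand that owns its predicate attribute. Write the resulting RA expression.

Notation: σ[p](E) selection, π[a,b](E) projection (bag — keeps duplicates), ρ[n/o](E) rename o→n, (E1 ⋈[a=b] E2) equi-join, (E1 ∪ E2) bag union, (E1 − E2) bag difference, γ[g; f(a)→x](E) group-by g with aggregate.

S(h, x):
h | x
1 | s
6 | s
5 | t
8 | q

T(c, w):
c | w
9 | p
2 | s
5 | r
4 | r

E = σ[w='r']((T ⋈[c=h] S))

σ filters on w, owned by the left side.
E' = (σ[w='r'](T) ⋈[c=h] S)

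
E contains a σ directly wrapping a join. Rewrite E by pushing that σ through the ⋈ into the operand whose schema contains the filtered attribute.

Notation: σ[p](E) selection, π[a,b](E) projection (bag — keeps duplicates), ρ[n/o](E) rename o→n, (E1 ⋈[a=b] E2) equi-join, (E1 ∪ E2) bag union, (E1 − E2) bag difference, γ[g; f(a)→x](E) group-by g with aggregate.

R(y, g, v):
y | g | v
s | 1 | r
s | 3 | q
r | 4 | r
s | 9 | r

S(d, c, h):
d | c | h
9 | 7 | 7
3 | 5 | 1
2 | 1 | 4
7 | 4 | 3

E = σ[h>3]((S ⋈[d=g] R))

σ filters on h, owned by the left side.
E' = (σ[h>3](S) ⋈[d=g] R)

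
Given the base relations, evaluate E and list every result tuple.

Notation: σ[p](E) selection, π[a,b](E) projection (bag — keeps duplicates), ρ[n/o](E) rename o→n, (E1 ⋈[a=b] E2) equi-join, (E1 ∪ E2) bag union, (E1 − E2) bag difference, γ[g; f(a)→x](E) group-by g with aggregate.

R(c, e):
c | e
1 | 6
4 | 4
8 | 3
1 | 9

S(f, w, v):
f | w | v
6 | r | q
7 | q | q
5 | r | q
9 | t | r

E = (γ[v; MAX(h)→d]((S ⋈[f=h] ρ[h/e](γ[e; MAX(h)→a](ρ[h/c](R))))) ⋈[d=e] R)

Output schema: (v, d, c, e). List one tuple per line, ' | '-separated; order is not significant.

Per-node cardinality:
  S → 4
  R → 4
  ρ[h/c](R) → 4
  γ[e; MAX(h)→a](ρ[h/c](R)) → 4
  ρ[h/e](γ[e; MAX(h)→a](ρ[h/c](R))) → 4
  (S ⋈[f=h] ρ[h/e](γ[e; MAX(h)→a](ρ[h/c](R)))) → 2
  γ[v; MAX(h)→d]((S ⋈[f=h] ρ[h/e](γ[e; MAX(h)→a](ρ[h/c](R))))) → 2
  R → 4
  (γ[v; MAX(h)→d]((S ⋈[f=h] ρ[h/e](γ[e; MAX(h)→a](ρ[h/c](R))))) ⋈[d=e] R) → 2

== RESULT ==
v | d | c | e
q | 6 | 1 | 6
r | 9 | 1 | 9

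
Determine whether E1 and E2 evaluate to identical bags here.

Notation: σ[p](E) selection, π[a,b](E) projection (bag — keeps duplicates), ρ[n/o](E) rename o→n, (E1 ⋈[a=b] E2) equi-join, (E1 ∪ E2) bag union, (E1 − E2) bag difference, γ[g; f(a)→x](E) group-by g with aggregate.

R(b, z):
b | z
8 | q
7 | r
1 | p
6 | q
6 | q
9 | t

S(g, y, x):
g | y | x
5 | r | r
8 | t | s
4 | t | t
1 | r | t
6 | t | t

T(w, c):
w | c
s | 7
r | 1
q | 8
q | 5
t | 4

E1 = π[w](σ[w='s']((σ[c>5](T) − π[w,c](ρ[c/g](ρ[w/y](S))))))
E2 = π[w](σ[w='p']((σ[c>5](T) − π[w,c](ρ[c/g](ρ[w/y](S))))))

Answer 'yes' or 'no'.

E1 row counts bottom-up:
  T → 5
  σ[c>5](T) → 2
  S → 5
  ρ[w/y](S) → 5
  ρ[c/g](ρ[w/y](S)) → 5
  π[w,c](ρ[c/g](ρ[w/y](S))) → 5
  (σ[c>5](T) − π[w,c](ρ[c/g](ρ[w/y](S)))) → 2
  σ[w='s']((σ[c>5](T) − π[w,c](ρ[c/g](ρ[w/y](S))))) → 1
  π[w](σ[w='s']((σ[c>5](T) − π[w,c](ρ[c/g](ρ[w/y](S)))))) → 1
E2 row counts bottom-up:
  T → 5
  σ[c>5](T) → 2
  S → 5
  ρ[w/y](S) → 5
  ρ[c/g](ρ[w/y](S)) → 5
  π[w,c](ρ[c/g](ρ[w/y](S))) → 5
  (σ[c>5](T) − π[w,c](ρ[c/g](ρ[w/y](S)))) → 2
  σ[w='p']((σ[c>5](T) − π[w,c](ρ[c/g](ρ[w/y](S))))) → 0
  π[w](σ[w='p']((σ[c>5](T) − π[w,c](ρ[c/g](ρ[w/y](S)))))) → 0

E1 result:
w
s
E2 result:
w
(0 rows)
Witness: ('s',) appears 1× in E1 but 0× in E2.

no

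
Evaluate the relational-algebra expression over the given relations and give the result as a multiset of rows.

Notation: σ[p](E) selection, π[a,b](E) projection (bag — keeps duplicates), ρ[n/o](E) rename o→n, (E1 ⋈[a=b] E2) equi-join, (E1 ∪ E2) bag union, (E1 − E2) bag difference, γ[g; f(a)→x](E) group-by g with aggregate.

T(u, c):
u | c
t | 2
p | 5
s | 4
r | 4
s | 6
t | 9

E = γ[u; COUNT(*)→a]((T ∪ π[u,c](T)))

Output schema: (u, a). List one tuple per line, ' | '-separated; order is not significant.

Per-node cardinality:
  T → 6
  T → 6
  π[u,c](T) → 6
  (T ∪ π[u,c](T)) → 12
  γ[u; COUNT(*)→a]((T ∪ π[u,c](T))) → 4

== RESULT ==
u | a
p | 2
r | 2
s | 4
t | 4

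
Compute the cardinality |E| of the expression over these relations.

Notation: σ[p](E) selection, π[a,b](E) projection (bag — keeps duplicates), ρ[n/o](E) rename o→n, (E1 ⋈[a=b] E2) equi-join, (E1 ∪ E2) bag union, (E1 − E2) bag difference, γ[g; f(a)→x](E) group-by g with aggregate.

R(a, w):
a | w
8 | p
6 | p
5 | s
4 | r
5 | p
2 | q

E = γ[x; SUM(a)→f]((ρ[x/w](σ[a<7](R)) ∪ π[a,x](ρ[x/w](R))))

Per-node cardinality:
  R → 6
  σ[a<7](R) → 5
  ρ[x/w](σ[a<7](R)) → 5
  R → 6
  ρ[x/w](R) → 6
  π[a,x](ρ[x/w](R)) → 6
  (ρ[x/w](σ[a<7](R)) ∪ π[a,x](ρ[x/w](R))) → 11
  γ[x; SUM(a)→f]((ρ[x/w](σ[a<7](R)) ∪ π[a,x](ρ[x/w](R)))) → 4

|E| = 4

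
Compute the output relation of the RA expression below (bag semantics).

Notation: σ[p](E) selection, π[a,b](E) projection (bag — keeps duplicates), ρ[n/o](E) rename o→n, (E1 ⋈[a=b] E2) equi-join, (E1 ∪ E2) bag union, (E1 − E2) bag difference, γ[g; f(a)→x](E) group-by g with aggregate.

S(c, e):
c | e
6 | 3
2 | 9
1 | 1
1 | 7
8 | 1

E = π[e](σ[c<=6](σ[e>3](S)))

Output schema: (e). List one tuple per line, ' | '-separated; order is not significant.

Row counts bottom-up:
  S → 5
  σ[e>3](S) → 2
  σ[c<=6](σ[e>3](S)) → 2
  π[e](σ[c<=6](σ[e>3](S))) → 2

== RESULT ==
e
7
9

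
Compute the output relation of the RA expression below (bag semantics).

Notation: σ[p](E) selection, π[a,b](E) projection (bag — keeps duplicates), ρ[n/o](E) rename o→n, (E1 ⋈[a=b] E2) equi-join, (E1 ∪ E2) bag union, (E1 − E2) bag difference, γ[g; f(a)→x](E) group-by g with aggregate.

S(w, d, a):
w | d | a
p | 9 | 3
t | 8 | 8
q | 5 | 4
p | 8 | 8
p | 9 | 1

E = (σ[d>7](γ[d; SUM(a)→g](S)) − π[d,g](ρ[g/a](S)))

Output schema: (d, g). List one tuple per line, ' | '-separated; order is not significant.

Subexpression sizes:
  S → 5
  γ[d; SUM(a)→g](S) → 3
  σ[d>7](γ[d; SUM(a)→g](S)) → 2
  S → 5
  ρ[g/a](S) → 5
  π[d,g](ρ[g/a](S)) → 5
  (σ[d>7](γ[d; SUM(a)→g](S)) − π[d,g](ρ[g/a](S))) → 2

== RESULT ==
d | g
8 | 16
9 | 4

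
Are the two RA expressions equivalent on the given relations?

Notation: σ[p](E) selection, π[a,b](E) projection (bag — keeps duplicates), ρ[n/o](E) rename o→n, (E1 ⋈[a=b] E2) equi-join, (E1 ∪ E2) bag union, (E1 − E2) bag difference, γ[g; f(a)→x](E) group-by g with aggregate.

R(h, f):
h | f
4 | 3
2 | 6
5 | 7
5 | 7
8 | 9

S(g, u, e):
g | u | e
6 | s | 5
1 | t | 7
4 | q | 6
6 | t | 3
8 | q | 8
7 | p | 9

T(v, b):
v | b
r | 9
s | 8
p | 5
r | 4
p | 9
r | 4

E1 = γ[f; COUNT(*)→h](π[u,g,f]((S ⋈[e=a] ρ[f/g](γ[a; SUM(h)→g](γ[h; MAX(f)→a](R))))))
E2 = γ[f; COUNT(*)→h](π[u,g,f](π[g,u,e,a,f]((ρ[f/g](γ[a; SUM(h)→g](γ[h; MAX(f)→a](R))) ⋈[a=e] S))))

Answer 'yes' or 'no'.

E1 per-node cardinality:
  S → 6
  R → 5
  γ[h; MAX(f)→a](R) → 4
  γ[a; SUM(h)→g](γ[h; MAX(f)→a](R)) → 4
  ρ[f/g](γ[a; SUM(h)→g](γ[h; MAX(f)→a](R))) → 4
  (S ⋈[e=a] ρ[f/g](γ[a; SUM(h)→g](γ[h; MAX(f)→a](R)))) → 4
  π[u,g,f]((S ⋈[e=a] ρ[f/g](γ[a; SUM(h)→g](γ[h; MAX(f)→a](R))))) → 4
  γ[f; COUNT(*)→h](π[u,g,f]((S ⋈[e=a] ρ[f/g](γ[a; SUM(h)→g](γ[h; MAX(f)→a](R)))))) → 4
E2 per-node cardinality:
  R → 5
  γ[h; MAX(f)→a](R) → 4
  γ[a; SUM(h)→g](γ[h; MAX(f)→a](R)) → 4
  ρ[f/g](γ[a; SUM(h)→g](γ[h; MAX(f)→a](R))) → 4
  S → 6
  (ρ[f/g](γ[a; SUM(h)→g](γ[h; MAX(f)→a](R))) ⋈[a=e] S) → 4
  π[g,u,e,a,f]((ρ[f/g](γ[a; SUM(h)→g](γ[h; MAX(f)→a](R))) ⋈[a=e] S)) → 4
  π[u,g,f](π[g,u,e,a,f]((ρ[f/g](γ[a; SUM(h)→g](γ[h; MAX(f)→a](R))) ⋈[a=e] S))) → 4
  γ[f; COUNT(*)→h](π[u,g,f](π[g,u,e,a,f]((ρ[f/g](γ[a; SUM(h)→g](γ[h; MAX(f)→a](R))) ⋈[a=e] S)))) → 4

E1 and E2 produce the same multiset:
f | h
2 | 1
4 | 1
5 | 1
8 | 1

yes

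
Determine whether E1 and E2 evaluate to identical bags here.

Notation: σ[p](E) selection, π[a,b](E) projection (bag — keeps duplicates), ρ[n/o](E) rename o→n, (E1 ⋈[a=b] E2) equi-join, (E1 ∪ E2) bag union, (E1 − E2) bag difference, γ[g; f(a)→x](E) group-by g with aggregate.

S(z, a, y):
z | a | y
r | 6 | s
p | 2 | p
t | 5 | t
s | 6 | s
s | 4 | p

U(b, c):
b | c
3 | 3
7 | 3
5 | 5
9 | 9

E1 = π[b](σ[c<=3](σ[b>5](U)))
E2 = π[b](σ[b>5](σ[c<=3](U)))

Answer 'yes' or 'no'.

E1 stepwise |·|:
  U → 4
  σ[b>5](U) → 2
  σ[c<=3](σ[b>5](U)) → 1
  π[b](σ[c<=3](σ[b>5](U))) → 1
E2 stepwise |·|:
  U → 4
  σ[c<=3](U) → 2
  σ[b>5](σ[c<=3](U)) → 1
  π[b](σ[b>5](σ[c<=3](U))) → 1

E1 and E2 produce the same multiset:
b
7

yes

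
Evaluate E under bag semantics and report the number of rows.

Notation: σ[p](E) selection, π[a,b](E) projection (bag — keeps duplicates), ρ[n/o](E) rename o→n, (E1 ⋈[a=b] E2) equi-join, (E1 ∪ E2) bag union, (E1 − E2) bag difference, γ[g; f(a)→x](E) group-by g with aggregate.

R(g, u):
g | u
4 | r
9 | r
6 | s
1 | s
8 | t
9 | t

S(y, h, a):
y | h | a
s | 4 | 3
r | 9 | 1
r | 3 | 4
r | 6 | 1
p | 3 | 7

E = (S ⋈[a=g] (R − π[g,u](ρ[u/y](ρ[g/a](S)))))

Stepwise |·|:
  S → 5
  R → 6
  S → 5
  ρ[g/a](S) → 5
  ρ[u/y](ρ[g/a](S)) → 5
  π[g,u](ρ[u/y](ρ[g/a](S))) → 5
  (R − π[g,u](ρ[u/y](ρ[g/a](S)))) → 5
  (S ⋈[a=g] (R − π[g,u](ρ[u/y](ρ[g/a](S))))) → 2

|E| = 2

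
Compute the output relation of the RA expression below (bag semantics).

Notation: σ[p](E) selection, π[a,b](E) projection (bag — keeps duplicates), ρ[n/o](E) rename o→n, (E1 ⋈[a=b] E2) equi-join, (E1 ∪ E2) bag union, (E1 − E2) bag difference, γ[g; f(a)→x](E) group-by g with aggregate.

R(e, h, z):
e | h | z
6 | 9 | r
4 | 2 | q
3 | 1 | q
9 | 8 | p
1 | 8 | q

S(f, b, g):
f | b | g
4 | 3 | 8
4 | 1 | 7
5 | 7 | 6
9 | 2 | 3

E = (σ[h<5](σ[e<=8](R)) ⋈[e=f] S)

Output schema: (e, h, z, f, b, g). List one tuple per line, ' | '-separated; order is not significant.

Stepwise |·|:
  R → 5
  σ[e<=8](R) → 4
  σ[h<5](σ[e<=8](R)) → 2
  S → 4
  (σ[h<5](σ[e<=8](R)) ⋈[e=f] S) → 2

== RESULT ==
e | h | z | f | b | g
4 | 2 | q | 4 | 1 | 7
4 | 2 | q | 4 | 3 | 8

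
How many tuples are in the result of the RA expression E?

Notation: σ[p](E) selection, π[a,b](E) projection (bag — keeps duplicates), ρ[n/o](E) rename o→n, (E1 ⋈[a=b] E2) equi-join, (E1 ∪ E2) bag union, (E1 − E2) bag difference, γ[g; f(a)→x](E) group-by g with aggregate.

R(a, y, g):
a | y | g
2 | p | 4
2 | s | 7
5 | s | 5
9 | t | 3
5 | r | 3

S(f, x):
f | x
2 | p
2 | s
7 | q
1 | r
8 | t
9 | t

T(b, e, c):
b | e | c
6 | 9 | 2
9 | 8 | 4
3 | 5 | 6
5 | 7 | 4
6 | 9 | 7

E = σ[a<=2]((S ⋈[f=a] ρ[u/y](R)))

Stepwise |·|:
  S → 6
  R → 5
  ρ[u/y](R) → 5
  (S ⋈[f=a] ρ[u/y](R)) → 5
  σ[a<=2]((S ⋈[f=a] ρ[u/y](R))) → 4

|E| = 4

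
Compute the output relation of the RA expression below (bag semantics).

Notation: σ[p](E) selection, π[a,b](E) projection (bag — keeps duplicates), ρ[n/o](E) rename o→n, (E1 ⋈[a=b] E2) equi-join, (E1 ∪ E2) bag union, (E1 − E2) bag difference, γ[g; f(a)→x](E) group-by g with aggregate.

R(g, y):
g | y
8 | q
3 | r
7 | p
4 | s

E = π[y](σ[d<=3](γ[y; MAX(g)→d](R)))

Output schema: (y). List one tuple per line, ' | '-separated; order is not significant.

Per-node cardinality:
  R → 4
  γ[y; MAX(g)→d](R) → 4
  σ[d<=3](γ[y; MAX(g)→d](R)) → 1
  π[y](σ[d<=3](γ[y; MAX(g)→d](R))) → 1

== RESULT ==
y
r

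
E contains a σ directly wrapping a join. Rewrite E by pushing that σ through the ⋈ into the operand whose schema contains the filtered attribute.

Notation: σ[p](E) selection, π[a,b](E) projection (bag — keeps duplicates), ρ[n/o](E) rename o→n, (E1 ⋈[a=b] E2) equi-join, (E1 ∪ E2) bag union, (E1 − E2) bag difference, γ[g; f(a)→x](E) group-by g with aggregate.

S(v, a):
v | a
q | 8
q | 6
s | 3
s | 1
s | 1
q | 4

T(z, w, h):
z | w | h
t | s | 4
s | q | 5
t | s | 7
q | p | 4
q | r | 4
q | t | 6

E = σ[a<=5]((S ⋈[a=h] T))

σ filters on a, owned by the left side.
E' = (σ[a<=5](S) ⋈[a=h] T)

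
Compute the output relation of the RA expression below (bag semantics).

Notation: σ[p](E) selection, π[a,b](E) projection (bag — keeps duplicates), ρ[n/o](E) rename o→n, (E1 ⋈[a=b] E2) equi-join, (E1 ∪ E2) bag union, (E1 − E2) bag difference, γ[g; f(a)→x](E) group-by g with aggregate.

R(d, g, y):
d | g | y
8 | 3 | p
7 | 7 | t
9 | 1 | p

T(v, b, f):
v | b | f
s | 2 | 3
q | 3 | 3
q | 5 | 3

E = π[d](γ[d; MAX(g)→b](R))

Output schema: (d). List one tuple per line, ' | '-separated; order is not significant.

Row counts bottom-up:
  R → 3
  γ[d; MAX(g)→b](R) → 3
  π[d](γ[d; MAX(g)→b](R)) → 3

== RESULT ==
d
7
8
9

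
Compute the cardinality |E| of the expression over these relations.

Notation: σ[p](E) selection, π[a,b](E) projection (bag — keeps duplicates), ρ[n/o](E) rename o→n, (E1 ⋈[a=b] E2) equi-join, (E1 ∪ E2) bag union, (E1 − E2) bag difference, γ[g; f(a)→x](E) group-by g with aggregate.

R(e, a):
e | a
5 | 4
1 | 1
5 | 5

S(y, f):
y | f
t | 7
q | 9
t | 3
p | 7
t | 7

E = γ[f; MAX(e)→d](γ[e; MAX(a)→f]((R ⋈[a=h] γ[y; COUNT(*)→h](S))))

Per-node cardinality:
  R → 3
  S → 5
  γ[y; COUNT(*)→h](S) → 3
  (R ⋈[a=h] γ[y; COUNT(*)→h](S)) → 2
  γ[e; MAX(a)→f]((R ⋈[a=h] γ[y; COUNT(*)→h](S))) → 1
  γ[f; MAX(e)→d](γ[e; MAX(a)→f]((R ⋈[a=h] γ[y; COUNT(*)→h](S)))) → 1

|E| = 1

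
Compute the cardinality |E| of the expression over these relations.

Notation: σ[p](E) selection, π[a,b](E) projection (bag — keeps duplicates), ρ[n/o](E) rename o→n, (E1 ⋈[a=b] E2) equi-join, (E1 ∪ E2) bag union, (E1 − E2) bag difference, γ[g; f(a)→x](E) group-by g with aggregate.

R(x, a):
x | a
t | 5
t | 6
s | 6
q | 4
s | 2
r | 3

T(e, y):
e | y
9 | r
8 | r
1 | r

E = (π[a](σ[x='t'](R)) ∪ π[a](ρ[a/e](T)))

Per-node cardinality:
  R → 6
  σ[x='t'](R) → 2
  π[a](σ[x='t'](R)) → 2
  T → 3
  ρ[a/e](T) → 3
  π[a](ρ[a/e](T)) → 3
  (π[a](σ[x='t'](R)) ∪ π[a](ρ[a/e](T))) → 5

|E| = 5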